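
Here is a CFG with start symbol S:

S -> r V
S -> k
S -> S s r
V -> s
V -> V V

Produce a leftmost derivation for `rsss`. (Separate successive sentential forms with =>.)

S => rV => rVV => rVVV => rsVV => rssV => rsss

S => rV   [S -> r V]
rV => rVV   [V -> V V]
rVV => rVVV   [V -> V V]
rVVV => rsVV   [V -> s]
rsVV => rssV   [V -> s]
rssV => rsss   [V -> s]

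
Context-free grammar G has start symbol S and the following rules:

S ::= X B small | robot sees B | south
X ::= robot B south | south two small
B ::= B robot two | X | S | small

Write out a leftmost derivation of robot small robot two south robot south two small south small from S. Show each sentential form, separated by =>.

S => X B small => robot B south B small => robot B robot two south B small => robot small robot two south B small => robot small robot two south X small => robot small robot two south robot B south small => robot small robot two south robot X south small => robot small robot two south robot south two small south small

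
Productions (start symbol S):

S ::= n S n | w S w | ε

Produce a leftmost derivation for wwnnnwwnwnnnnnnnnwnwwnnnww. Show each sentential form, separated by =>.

S => wSw => wwSww => wwnSnww => wwnnSnnww => wwnnnSnnnww => wwnnnwSwnnnww => wwnnnwwSwwnnnww => wwnnnwwnSnwwnnnww => wwnnnwwnwSwnwwnnnww => wwnnnwwnwnSnwnwwnnnww => wwnnnwwnwnnSnnwnwwnnnww => wwnnnwwnwnnnSnnnwnwwnnnww => wwnnnwwnwnnnnSnnnnwnwwnnnww => wwnnnwwnwnnnnnnnnwnwwnnnww

S => wSw   [S ::= w S w]
wSw => wwSww   [S ::= w S w]
wwSww => wwnSnww   [S ::= n S n]
wwnSnww => wwnnSnnww   [S ::= n S n]
wwnnSnnww => wwnnnSnnnww   [S ::= n S n]
wwnnnSnnnww => wwnnnwSwnnnww   [S ::= w S w]
wwnnnwSwnnnww => wwnnnwwSwwnnnww   [S ::= w S w]
wwnnnwwSwwnnnww => wwnnnwwnSnwwnnnww   [S ::= n S n]
wwnnnwwnSnwwnnnww => wwnnnwwnwSwnwwnnnww   [S ::= w S w]
wwnnnwwnwSwnwwnnnww => wwnnnwwnwnSnwnwwnnnww   [S ::= n S n]
wwnnnwwnwnSnwnwwnnnww => wwnnnwwnwnnSnnwnwwnnnww   [S ::= n S n]
wwnnnwwnwnnSnnwnwwnnnww => wwnnnwwnwnnnSnnnwnwwnnnww   [S ::= n S n]
wwnnnwwnwnnnSnnnwnwwnnnww => wwnnnwwnwnnnnSnnnnwnwwnnnww   [S ::= n S n]
wwnnnwwnwnnnnSnnnnwnwwnnnww => wwnnnwwnwnnnnnnnnwnwwnnnww   [S ::= ε]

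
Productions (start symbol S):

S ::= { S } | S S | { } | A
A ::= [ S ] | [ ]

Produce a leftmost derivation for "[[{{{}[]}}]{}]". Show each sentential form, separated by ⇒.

S ⇒ A   [S ::= A]
A ⇒ [S]   [A ::= [ S ]]
[S] ⇒ [SS]   [S ::= S S]
[SS] ⇒ [AS]   [S ::= A]
[AS] ⇒ [[S]S]   [A ::= [ S ]]
[[S]S] ⇒ [[{S}]S]   [S ::= { S }]
[[{S}]S] ⇒ [[{{S}}]S]   [S ::= { S }]
[[{{S}}]S] ⇒ [[{{SS}}]S]   [S ::= S S]
[[{{SS}}]S] ⇒ [[{{{}S}}]S]   [S ::= { }]
[[{{{}S}}]S] ⇒ [[{{{}A}}]S]   [S ::= A]
[[{{{}A}}]S] ⇒ [[{{{}[]}}]S]   [A ::= [ ]]
[[{{{}[]}}]S] ⇒ [[{{{}[]}}]{}]   [S ::= { }]

S ⇒ A ⇒ [S] ⇒ [SS] ⇒ [AS] ⇒ [[S]S] ⇒ [[{S}]S] ⇒ [[{{S}}]S] ⇒ [[{{SS}}]S] ⇒ [[{{{}S}}]S] ⇒ [[{{{}A}}]S] ⇒ [[{{{}[]}}]S] ⇒ [[{{{}[]}}]{}]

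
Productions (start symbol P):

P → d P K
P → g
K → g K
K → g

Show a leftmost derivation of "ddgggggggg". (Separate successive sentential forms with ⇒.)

P ⇒ dPK   [P → d P K]
dPK ⇒ ddPKK   [P → d P K]
ddPKK ⇒ ddgKK   [P → g]
ddgKK ⇒ ddggKK   [K → g K]
ddggKK ⇒ ddgggKK   [K → g K]
ddgggKK ⇒ ddggggKK   [K → g K]
ddggggKK ⇒ ddgggggKK   [K → g K]
ddgggggKK ⇒ ddggggggK   [K → g]
ddggggggK ⇒ ddgggggggK   [K → g K]
ddgggggggK ⇒ ddgggggggg   [K → g]

P ⇒ dPK ⇒ ddPKK ⇒ ddgKK ⇒ ddggKK ⇒ ddgggKK ⇒ ddggggKK ⇒ ddgggggKK ⇒ ddggggggK ⇒ ddgggggggK ⇒ ddgggggggg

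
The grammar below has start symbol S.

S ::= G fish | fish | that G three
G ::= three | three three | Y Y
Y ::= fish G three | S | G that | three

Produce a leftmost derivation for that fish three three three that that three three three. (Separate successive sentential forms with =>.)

S => that G three => that Y Y three => that G that Y three => that Y Y that Y three => that fish G three Y that Y three => that fish three three Y that Y three => that fish three three three that Y three => that fish three three three that S three => that fish three three three that that G three three => that fish three three three that that three three three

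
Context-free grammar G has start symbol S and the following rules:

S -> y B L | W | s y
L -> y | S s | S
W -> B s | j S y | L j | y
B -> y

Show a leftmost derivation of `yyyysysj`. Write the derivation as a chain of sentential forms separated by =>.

S => W   [S -> W]
W => Lj   [W -> L j]
Lj => Sj   [L -> S]
Sj => yBLj   [S -> y B L]
yBLj => yyLj   [B -> y]
yyLj => yySj   [L -> S]
yySj => yyyBLj   [S -> y B L]
yyyBLj => yyyyLj   [B -> y]
yyyyLj => yyyySsj   [L -> S s]
yyyySsj => yyyysysj   [S -> s y]

S => W => Lj => Sj => yBLj => yyLj => yySj => yyyBLj => yyyyLj => yyyySsj => yyyysysj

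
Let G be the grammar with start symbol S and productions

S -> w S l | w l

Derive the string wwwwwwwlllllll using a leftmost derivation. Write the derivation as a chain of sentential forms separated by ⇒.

S⇒wSl⇒wwSll⇒wwwSlll⇒wwwwSllll⇒wwwwwSlllll⇒wwwwwwSllllll⇒wwwwwwwlllllll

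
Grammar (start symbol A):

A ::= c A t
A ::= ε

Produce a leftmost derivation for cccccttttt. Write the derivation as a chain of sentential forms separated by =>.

A => cAt => ccAtt => cccAttt => ccccAtttt => cccccAttttt => cccccttttt

A => cAt   [A ::= c A t]
cAt => ccAtt   [A ::= c A t]
ccAtt => cccAttt   [A ::= c A t]
cccAttt => ccccAtttt   [A ::= c A t]
ccccAtttt => cccccAttttt   [A ::= c A t]
cccccAttttt => cccccttttt   [A ::= ε]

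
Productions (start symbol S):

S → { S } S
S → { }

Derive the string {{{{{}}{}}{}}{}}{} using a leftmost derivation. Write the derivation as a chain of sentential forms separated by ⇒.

S ⇒ {S}S   [S → { S } S]
{S}S ⇒ {{S}S}S   [S → { S } S]
{{S}S}S ⇒ {{{S}S}S}S   [S → { S } S]
{{{S}S}S}S ⇒ {{{{S}S}S}S}S   [S → { S } S]
{{{{S}S}S}S}S ⇒ {{{{{}}S}S}S}S   [S → { }]
{{{{{}}S}S}S}S ⇒ {{{{{}}{}}S}S}S   [S → { }]
{{{{{}}{}}S}S}S ⇒ {{{{{}}{}}{}}S}S   [S → { }]
{{{{{}}{}}{}}S}S ⇒ {{{{{}}{}}{}}{}}S   [S → { }]
{{{{{}}{}}{}}{}}S ⇒ {{{{{}}{}}{}}{}}{}   [S → { }]

S ⇒ {S}S ⇒ {{S}S}S ⇒ {{{S}S}S}S ⇒ {{{{S}S}S}S}S ⇒ {{{{{}}S}S}S}S ⇒ {{{{{}}{}}S}S}S ⇒ {{{{{}}{}}{}}S}S ⇒ {{{{{}}{}}{}}{}}S ⇒ {{{{{}}{}}{}}{}}{}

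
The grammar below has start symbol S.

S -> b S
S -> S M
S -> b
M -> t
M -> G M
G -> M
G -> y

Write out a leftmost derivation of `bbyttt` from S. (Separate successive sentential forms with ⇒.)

S ⇒ bS   [S -> b S]
bS ⇒ bSM   [S -> S M]
bSM ⇒ bSMM   [S -> S M]
bSMM ⇒ bSMMM   [S -> S M]
bSMMM ⇒ bbMMM   [S -> b]
bbMMM ⇒ bbGMMM   [M -> G M]
bbGMMM ⇒ bbyMMM   [G -> y]
bbyMMM ⇒ bbytMM   [M -> t]
bbytMM ⇒ bbyttM   [M -> t]
bbyttM ⇒ bbyttt   [M -> t]

S⇒bS⇒bSM⇒bSMM⇒bSMMM⇒bbMMM⇒bbGMMM⇒bbyMMM⇒bbytMM⇒bbyttM⇒bbyttt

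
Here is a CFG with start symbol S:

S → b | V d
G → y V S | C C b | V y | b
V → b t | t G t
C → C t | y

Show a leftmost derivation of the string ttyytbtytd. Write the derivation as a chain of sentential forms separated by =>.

S => Vd   [S → V d]
Vd => tGtd   [V → t G t]
tGtd => tVytd   [G → V y]
tVytd => ttGtytd   [V → t G t]
ttGtytd => ttCCbtytd   [G → C C b]
ttCCbtytd => ttyCbtytd   [C → y]
ttyCbtytd => ttyCtbtytd   [C → C t]
ttyCtbtytd => ttyytbtytd   [C → y]

S => Vd => tGtd => tVytd => ttGtytd => ttCCbtytd => ttyCbtytd => ttyCtbtytd => ttyytbtytd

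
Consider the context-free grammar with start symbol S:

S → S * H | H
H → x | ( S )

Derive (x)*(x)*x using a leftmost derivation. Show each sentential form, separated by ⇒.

S ⇒ S*H   [S → S * H]
S*H ⇒ S*H*H   [S → S * H]
S*H*H ⇒ H*H*H   [S → H]
H*H*H ⇒ (S)*H*H   [H → ( S )]
(S)*H*H ⇒ (H)*H*H   [S → H]
(H)*H*H ⇒ (x)*H*H   [H → x]
(x)*H*H ⇒ (x)*(S)*H   [H → ( S )]
(x)*(S)*H ⇒ (x)*(H)*H   [S → H]
(x)*(H)*H ⇒ (x)*(x)*H   [H → x]
(x)*(x)*H ⇒ (x)*(x)*x   [H → x]

S ⇒ S*H ⇒ S*H*H ⇒ H*H*H ⇒ (S)*H*H ⇒ (H)*H*H ⇒ (x)*H*H ⇒ (x)*(S)*H ⇒ (x)*(H)*H ⇒ (x)*(x)*H ⇒ (x)*(x)*x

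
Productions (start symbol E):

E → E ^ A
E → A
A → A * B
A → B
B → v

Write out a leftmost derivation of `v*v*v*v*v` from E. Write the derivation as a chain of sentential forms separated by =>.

E=>A=>A*B=>A*B*B=>A*B*B*B=>A*B*B*B*B=>B*B*B*B*B=>v*B*B*B*B=>v*v*B*B*B=>v*v*v*B*B=>v*v*v*v*B=>v*v*v*v*v

E => A   [E → A]
A => A*B   [A → A * B]
A*B => A*B*B   [A → A * B]
A*B*B => A*B*B*B   [A → A * B]
A*B*B*B => A*B*B*B*B   [A → A * B]
A*B*B*B*B => B*B*B*B*B   [A → B]
B*B*B*B*B => v*B*B*B*B   [B → v]
v*B*B*B*B => v*v*B*B*B   [B → v]
v*v*B*B*B => v*v*v*B*B   [B → v]
v*v*v*B*B => v*v*v*v*B   [B → v]
v*v*v*v*B => v*v*v*v*v   [B → v]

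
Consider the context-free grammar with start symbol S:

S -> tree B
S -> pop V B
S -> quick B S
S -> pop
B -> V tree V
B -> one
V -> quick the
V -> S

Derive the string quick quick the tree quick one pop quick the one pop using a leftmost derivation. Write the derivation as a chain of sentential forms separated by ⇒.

S ⇒ quick B S ⇒ quick V tree V S ⇒ quick quick the tree V S ⇒ quick quick the tree S S ⇒ quick quick the tree quick B S S ⇒ quick quick the tree quick one S S ⇒ quick quick the tree quick one pop V B S ⇒ quick quick the tree quick one pop quick the B S ⇒ quick quick the tree quick one pop quick the one S ⇒ quick quick the tree quick one pop quick the one pop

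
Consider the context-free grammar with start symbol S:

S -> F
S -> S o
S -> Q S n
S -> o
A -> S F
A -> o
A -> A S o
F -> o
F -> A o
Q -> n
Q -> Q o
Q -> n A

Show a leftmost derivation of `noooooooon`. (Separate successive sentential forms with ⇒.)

S⇒QSn⇒nASn⇒nASoSn⇒nASoSoSn⇒nSFSoSoSn⇒nFFSoSoSn⇒nAoFSoSoSn⇒nooFSoSoSn⇒noooSoSoSn⇒noooooSoSn⇒noooooooSn⇒noooooooon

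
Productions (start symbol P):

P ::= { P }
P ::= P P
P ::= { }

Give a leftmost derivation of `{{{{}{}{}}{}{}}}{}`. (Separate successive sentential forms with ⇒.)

P⇒PP⇒{P}P⇒{{P}}P⇒{{PP}}P⇒{{PPP}}P⇒{{{P}PP}}P⇒{{{PP}PP}}P⇒{{{{}P}PP}}P⇒{{{{}PP}PP}}P⇒{{{{}{}P}PP}}P⇒{{{{}{}{}}PP}}P⇒{{{{}{}{}}{}P}}P⇒{{{{}{}{}}{}{}}}P⇒{{{{}{}{}}{}{}}}{}

P ⇒ PP   [P ::= P P]
PP ⇒ {P}P   [P ::= { P }]
{P}P ⇒ {{P}}P   [P ::= { P }]
{{P}}P ⇒ {{PP}}P   [P ::= P P]
{{PP}}P ⇒ {{PPP}}P   [P ::= P P]
{{PPP}}P ⇒ {{{P}PP}}P   [P ::= { P }]
{{{P}PP}}P ⇒ {{{PP}PP}}P   [P ::= P P]
{{{PP}PP}}P ⇒ {{{{}P}PP}}P   [P ::= { }]
{{{{}P}PP}}P ⇒ {{{{}PP}PP}}P   [P ::= P P]
{{{{}PP}PP}}P ⇒ {{{{}{}P}PP}}P   [P ::= { }]
{{{{}{}P}PP}}P ⇒ {{{{}{}{}}PP}}P   [P ::= { }]
{{{{}{}{}}PP}}P ⇒ {{{{}{}{}}{}P}}P   [P ::= { }]
{{{{}{}{}}{}P}}P ⇒ {{{{}{}{}}{}{}}}P   [P ::= { }]
{{{{}{}{}}{}{}}}P ⇒ {{{{}{}{}}{}{}}}{}   [P ::= { }]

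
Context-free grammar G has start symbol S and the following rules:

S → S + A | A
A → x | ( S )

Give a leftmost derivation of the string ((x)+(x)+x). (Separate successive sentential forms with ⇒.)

S ⇒ A ⇒ (S) ⇒ (S+A) ⇒ (S+A+A) ⇒ (A+A+A) ⇒ ((S)+A+A) ⇒ ((A)+A+A) ⇒ ((x)+A+A) ⇒ ((x)+(S)+A) ⇒ ((x)+(A)+A) ⇒ ((x)+(x)+A) ⇒ ((x)+(x)+x)

S ⇒ A   [S → A]
A ⇒ (S)   [A → ( S )]
(S) ⇒ (S+A)   [S → S + A]
(S+A) ⇒ (S+A+A)   [S → S + A]
(S+A+A) ⇒ (A+A+A)   [S → A]
(A+A+A) ⇒ ((S)+A+A)   [A → ( S )]
((S)+A+A) ⇒ ((A)+A+A)   [S → A]
((A)+A+A) ⇒ ((x)+A+A)   [A → x]
((x)+A+A) ⇒ ((x)+(S)+A)   [A → ( S )]
((x)+(S)+A) ⇒ ((x)+(A)+A)   [S → A]
((x)+(A)+A) ⇒ ((x)+(x)+A)   [A → x]
((x)+(x)+A) ⇒ ((x)+(x)+x)   [A → x]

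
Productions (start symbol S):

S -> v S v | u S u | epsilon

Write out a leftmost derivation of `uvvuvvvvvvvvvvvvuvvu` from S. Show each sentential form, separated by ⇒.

S ⇒ uSu ⇒ uvSvu ⇒ uvvSvvu ⇒ uvvuSuvvu ⇒ uvvuvSvuvvu ⇒ uvvuvvSvvuvvu ⇒ uvvuvvvSvvvuvvu ⇒ uvvuvvvvSvvvvuvvu ⇒ uvvuvvvvvSvvvvvuvvu ⇒ uvvuvvvvvvSvvvvvvuvvu ⇒ uvvuvvvvvvvvvvvvuvvu

S ⇒ uSu   [S -> u S u]
uSu ⇒ uvSvu   [S -> v S v]
uvSvu ⇒ uvvSvvu   [S -> v S v]
uvvSvvu ⇒ uvvuSuvvu   [S -> u S u]
uvvuSuvvu ⇒ uvvuvSvuvvu   [S -> v S v]
uvvuvSvuvvu ⇒ uvvuvvSvvuvvu   [S -> v S v]
uvvuvvSvvuvvu ⇒ uvvuvvvSvvvuvvu   [S -> v S v]
uvvuvvvSvvvuvvu ⇒ uvvuvvvvSvvvvuvvu   [S -> v S v]
uvvuvvvvSvvvvuvvu ⇒ uvvuvvvvvSvvvvvuvvu   [S -> v S v]
uvvuvvvvvSvvvvvuvvu ⇒ uvvuvvvvvvSvvvvvvuvvu   [S -> v S v]
uvvuvvvvvvSvvvvvvuvvu ⇒ uvvuvvvvvvvvvvvvuvvu   [S -> epsilon]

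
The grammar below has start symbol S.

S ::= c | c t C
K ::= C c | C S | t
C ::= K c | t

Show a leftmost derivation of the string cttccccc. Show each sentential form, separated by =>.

S => ctC => ctKc => ctCcc => ctKccc => ctCcccc => ctKccccc => cttccccc

S => ctC   [S ::= c t C]
ctC => ctKc   [C ::= K c]
ctKc => ctCcc   [K ::= C c]
ctCcc => ctKccc   [C ::= K c]
ctKccc => ctCcccc   [K ::= C c]
ctCcccc => ctKccccc   [C ::= K c]
ctKccccc => cttccccc   [K ::= t]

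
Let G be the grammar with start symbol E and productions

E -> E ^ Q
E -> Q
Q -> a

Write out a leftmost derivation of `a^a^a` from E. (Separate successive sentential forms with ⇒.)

E ⇒ E^Q ⇒ E^Q^Q ⇒ Q^Q^Q ⇒ a^Q^Q ⇒ a^a^Q ⇒ a^a^a

E ⇒ E^Q   [E -> E ^ Q]
E^Q ⇒ E^Q^Q   [E -> E ^ Q]
E^Q^Q ⇒ Q^Q^Q   [E -> Q]
Q^Q^Q ⇒ a^Q^Q   [Q -> a]
a^Q^Q ⇒ a^a^Q   [Q -> a]
a^a^Q ⇒ a^a^a   [Q -> a]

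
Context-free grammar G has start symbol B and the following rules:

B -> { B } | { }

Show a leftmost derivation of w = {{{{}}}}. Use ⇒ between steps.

B ⇒ {B}   [B -> { B }]
{B} ⇒ {{B}}   [B -> { B }]
{{B}} ⇒ {{{B}}}   [B -> { B }]
{{{B}}} ⇒ {{{{}}}}   [B -> { }]

B⇒{B}⇒{{B}}⇒{{{B}}}⇒{{{{}}}}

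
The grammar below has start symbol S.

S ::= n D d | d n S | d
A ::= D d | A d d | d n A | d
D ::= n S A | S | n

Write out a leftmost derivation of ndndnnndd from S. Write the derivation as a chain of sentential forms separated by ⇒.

S ⇒ nDd ⇒ nSd ⇒ ndnSd ⇒ ndndnSd ⇒ ndndnnDdd ⇒ ndndnnndd

S ⇒ nDd   [S ::= n D d]
nDd ⇒ nSd   [D ::= S]
nSd ⇒ ndnSd   [S ::= d n S]
ndnSd ⇒ ndndnSd   [S ::= d n S]
ndndnSd ⇒ ndndnnDdd   [S ::= n D d]
ndndnnDdd ⇒ ndndnnndd   [D ::= n]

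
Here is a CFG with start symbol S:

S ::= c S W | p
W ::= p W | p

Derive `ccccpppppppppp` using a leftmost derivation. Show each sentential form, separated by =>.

S => cSW => ccSWW => cccSWWW => ccccSWWWW => ccccpWWWW => ccccppWWWW => ccccpppWWWW => ccccppppWWWW => ccccpppppWWWW => ccccppppppWWWW => ccccpppppppWWW => ccccppppppppWW => ccccpppppppppW => ccccpppppppppp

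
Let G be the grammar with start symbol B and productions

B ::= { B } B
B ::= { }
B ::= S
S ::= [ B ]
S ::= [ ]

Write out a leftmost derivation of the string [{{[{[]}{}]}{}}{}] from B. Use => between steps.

B => S   [B ::= S]
S => [B]   [S ::= [ B ]]
[B] => [{B}B]   [B ::= { B } B]
[{B}B] => [{{B}B}B]   [B ::= { B } B]
[{{B}B}B] => [{{S}B}B]   [B ::= S]
[{{S}B}B] => [{{[B]}B}B]   [S ::= [ B ]]
[{{[B]}B}B] => [{{[{B}B]}B}B]   [B ::= { B } B]
[{{[{B}B]}B}B] => [{{[{S}B]}B}B]   [B ::= S]
[{{[{S}B]}B}B] => [{{[{[]}B]}B}B]   [S ::= [ ]]
[{{[{[]}B]}B}B] => [{{[{[]}{}]}B}B]   [B ::= { }]
[{{[{[]}{}]}B}B] => [{{[{[]}{}]}{}}B]   [B ::= { }]
[{{[{[]}{}]}{}}B] => [{{[{[]}{}]}{}}{}]   [B ::= { }]

B => S => [B] => [{B}B] => [{{B}B}B] => [{{S}B}B] => [{{[B]}B}B] => [{{[{B}B]}B}B] => [{{[{S}B]}B}B] => [{{[{[]}B]}B}B] => [{{[{[]}{}]}B}B] => [{{[{[]}{}]}{}}B] => [{{[{[]}{}]}{}}{}]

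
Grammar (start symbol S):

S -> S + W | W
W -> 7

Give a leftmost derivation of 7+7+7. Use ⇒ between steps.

S ⇒ S+W   [S -> S + W]
S+W ⇒ S+W+W   [S -> S + W]
S+W+W ⇒ W+W+W   [S -> W]
W+W+W ⇒ 7+W+W   [W -> 7]
7+W+W ⇒ 7+7+W   [W -> 7]
7+7+W ⇒ 7+7+7   [W -> 7]

S ⇒ S+W ⇒ S+W+W ⇒ W+W+W ⇒ 7+W+W ⇒ 7+7+W ⇒ 7+7+7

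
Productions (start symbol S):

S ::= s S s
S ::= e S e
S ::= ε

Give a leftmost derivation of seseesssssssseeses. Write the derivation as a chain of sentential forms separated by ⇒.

S ⇒ sSs   [S ::= s S s]
sSs ⇒ seSes   [S ::= e S e]
seSes ⇒ sesSses   [S ::= s S s]
sesSses ⇒ seseSeses   [S ::= e S e]
seseSeses ⇒ seseeSeeses   [S ::= e S e]
seseeSeeses ⇒ seseesSseeses   [S ::= s S s]
seseesSseeses ⇒ seseessSsseeses   [S ::= s S s]
seseessSsseeses ⇒ seseesssSssseeses   [S ::= s S s]
seseesssSssseeses ⇒ seseessssSsssseeses   [S ::= s S s]
seseessssSsssseeses ⇒ seseesssssssseeses   [S ::= ε]

S ⇒ sSs ⇒ seSes ⇒ sesSses ⇒ seseSeses ⇒ seseeSeeses ⇒ seseesSseeses ⇒ seseessSsseeses ⇒ seseesssSssseeses ⇒ seseessssSsssseeses ⇒ seseesssssssseeses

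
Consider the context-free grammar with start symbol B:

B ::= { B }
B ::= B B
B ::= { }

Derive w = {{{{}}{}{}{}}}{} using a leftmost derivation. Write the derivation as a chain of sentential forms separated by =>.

B => BB   [B ::= B B]
BB => {B}B   [B ::= { B }]
{B}B => {{B}}B   [B ::= { B }]
{{B}}B => {{BB}}B   [B ::= B B]
{{BB}}B => {{BBB}}B   [B ::= B B]
{{BBB}}B => {{BBBB}}B   [B ::= B B]
{{BBBB}}B => {{{B}BBB}}B   [B ::= { B }]
{{{B}BBB}}B => {{{{}}BBB}}B   [B ::= { }]
{{{{}}BBB}}B => {{{{}}{}BB}}B   [B ::= { }]
{{{{}}{}BB}}B => {{{{}}{}{}B}}B   [B ::= { }]
{{{{}}{}{}B}}B => {{{{}}{}{}{}}}B   [B ::= { }]
{{{{}}{}{}{}}}B => {{{{}}{}{}{}}}{}   [B ::= { }]

B => BB => {B}B => {{B}}B => {{BB}}B => {{BBB}}B => {{BBBB}}B => {{{B}BBB}}B => {{{{}}BBB}}B => {{{{}}{}BB}}B => {{{{}}{}{}B}}B => {{{{}}{}{}{}}}B => {{{{}}{}{}{}}}{}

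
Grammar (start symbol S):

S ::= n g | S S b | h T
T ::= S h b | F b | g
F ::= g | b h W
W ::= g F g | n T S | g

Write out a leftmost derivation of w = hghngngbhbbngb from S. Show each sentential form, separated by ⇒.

S ⇒ SSb ⇒ SSbSb ⇒ hTSbSb ⇒ hgSbSb ⇒ hghTbSb ⇒ hghShbbSb ⇒ hghSSbhbbSb ⇒ hghngSbhbbSb ⇒ hghngngbhbbSb ⇒ hghngngbhbbngb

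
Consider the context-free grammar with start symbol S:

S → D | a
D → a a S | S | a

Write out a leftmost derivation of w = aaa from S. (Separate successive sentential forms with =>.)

S=>D=>aaS=>aaa

S => D   [S → D]
D => aaS   [D → a a S]
aaS => aaa   [S → a]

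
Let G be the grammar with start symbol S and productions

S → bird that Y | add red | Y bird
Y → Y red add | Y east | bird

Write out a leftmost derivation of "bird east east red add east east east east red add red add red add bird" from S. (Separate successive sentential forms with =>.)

S => Y bird => Y red add bird => Y red add red add bird => Y red add red add red add bird => Y east red add red add red add bird => Y east east red add red add red add bird => Y east east east red add red add red add bird => Y east east east east red add red add red add bird => Y red add east east east east red add red add red add bird => Y east red add east east east east red add red add red add bird => Y east east red add east east east east red add red add red add bird => bird east east red add east east east east red add red add red add bird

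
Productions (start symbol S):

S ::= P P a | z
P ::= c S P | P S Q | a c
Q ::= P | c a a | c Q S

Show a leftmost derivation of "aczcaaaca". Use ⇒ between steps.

S ⇒ PPa ⇒ PSQPa ⇒ acSQPa ⇒ aczQPa ⇒ aczcaaPa ⇒ aczcaaaca

S ⇒ PPa   [S ::= P P a]
PPa ⇒ PSQPa   [P ::= P S Q]
PSQPa ⇒ acSQPa   [P ::= a c]
acSQPa ⇒ aczQPa   [S ::= z]
aczQPa ⇒ aczcaaPa   [Q ::= c a a]
aczcaaPa ⇒ aczcaaaca   [P ::= a c]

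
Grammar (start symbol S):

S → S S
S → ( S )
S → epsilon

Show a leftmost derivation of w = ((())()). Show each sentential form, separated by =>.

S=>SS=>(S)S=>(SS)S=>((S)S)S=>(((S))S)S=>((())S)S=>((())(S))S=>((())())S=>((())())

S => SS   [S → S S]
SS => (S)S   [S → ( S )]
(S)S => (SS)S   [S → S S]
(SS)S => ((S)S)S   [S → ( S )]
((S)S)S => (((S))S)S   [S → ( S )]
(((S))S)S => ((())S)S   [S → epsilon]
((())S)S => ((())(S))S   [S → ( S )]
((())(S))S => ((())())S   [S → epsilon]
((())())S => ((())())   [S → epsilon]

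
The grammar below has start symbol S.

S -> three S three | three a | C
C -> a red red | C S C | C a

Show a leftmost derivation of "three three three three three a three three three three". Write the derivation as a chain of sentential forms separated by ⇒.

S ⇒ three S three   [S -> three S three]
three S three ⇒ three three S three three   [S -> three S three]
three three S three three ⇒ three three three S three three three   [S -> three S three]
three three three S three three three ⇒ three three three three S three three three three   [S -> three S three]
three three three three S three three three three ⇒ three three three three three a three three three three   [S -> three a]

S ⇒ three S three ⇒ three three S three three ⇒ three three three S three three three ⇒ three three three three S three three three three ⇒ three three three three three a three three three three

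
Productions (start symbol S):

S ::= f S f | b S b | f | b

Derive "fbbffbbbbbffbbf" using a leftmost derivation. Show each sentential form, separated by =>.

S => fSf => fbSbf => fbbSbbf => fbbfSfbbf => fbbffSffbbf => fbbffbSbffbbf => fbbffbbSbbffbbf => fbbffbbbbbffbbf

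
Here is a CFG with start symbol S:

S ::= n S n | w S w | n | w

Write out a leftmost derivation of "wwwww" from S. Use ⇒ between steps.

S ⇒ wSw ⇒ wwSww ⇒ wwwww

S ⇒ wSw   [S ::= w S w]
wSw ⇒ wwSww   [S ::= w S w]
wwSww ⇒ wwwww   [S ::= w]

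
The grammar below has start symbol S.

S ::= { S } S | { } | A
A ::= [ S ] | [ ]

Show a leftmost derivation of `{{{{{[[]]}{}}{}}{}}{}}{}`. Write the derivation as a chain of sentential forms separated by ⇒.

S ⇒ {S}S   [S ::= { S } S]
{S}S ⇒ {{S}S}S   [S ::= { S } S]
{{S}S}S ⇒ {{{S}S}S}S   [S ::= { S } S]
{{{S}S}S}S ⇒ {{{{S}S}S}S}S   [S ::= { S } S]
{{{{S}S}S}S}S ⇒ {{{{{S}S}S}S}S}S   [S ::= { S } S]
{{{{{S}S}S}S}S}S ⇒ {{{{{A}S}S}S}S}S   [S ::= A]
{{{{{A}S}S}S}S}S ⇒ {{{{{[S]}S}S}S}S}S   [A ::= [ S ]]
{{{{{[S]}S}S}S}S}S ⇒ {{{{{[A]}S}S}S}S}S   [S ::= A]
{{{{{[A]}S}S}S}S}S ⇒ {{{{{[[]]}S}S}S}S}S   [A ::= [ ]]
{{{{{[[]]}S}S}S}S}S ⇒ {{{{{[[]]}{}}S}S}S}S   [S ::= { }]
{{{{{[[]]}{}}S}S}S}S ⇒ {{{{{[[]]}{}}{}}S}S}S   [S ::= { }]
{{{{{[[]]}{}}{}}S}S}S ⇒ {{{{{[[]]}{}}{}}{}}S}S   [S ::= { }]
{{{{{[[]]}{}}{}}{}}S}S ⇒ {{{{{[[]]}{}}{}}{}}{}}S   [S ::= { }]
{{{{{[[]]}{}}{}}{}}{}}S ⇒ {{{{{[[]]}{}}{}}{}}{}}{}   [S ::= { }]

S ⇒ {S}S ⇒ {{S}S}S ⇒ {{{S}S}S}S ⇒ {{{{S}S}S}S}S ⇒ {{{{{S}S}S}S}S}S ⇒ {{{{{A}S}S}S}S}S ⇒ {{{{{[S]}S}S}S}S}S ⇒ {{{{{[A]}S}S}S}S}S ⇒ {{{{{[[]]}S}S}S}S}S ⇒ {{{{{[[]]}{}}S}S}S}S ⇒ {{{{{[[]]}{}}{}}S}S}S ⇒ {{{{{[[]]}{}}{}}{}}S}S ⇒ {{{{{[[]]}{}}{}}{}}{}}S ⇒ {{{{{[[]]}{}}{}}{}}{}}{}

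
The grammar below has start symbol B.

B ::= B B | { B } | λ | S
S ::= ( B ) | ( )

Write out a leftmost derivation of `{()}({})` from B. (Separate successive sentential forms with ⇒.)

B ⇒ BB   [B ::= B B]
BB ⇒ {B}B   [B ::= { B }]
{B}B ⇒ {S}B   [B ::= S]
{S}B ⇒ {()}B   [S ::= ( )]
{()}B ⇒ {()}S   [B ::= S]
{()}S ⇒ {()}(B)   [S ::= ( B )]
{()}(B) ⇒ {()}({B})   [B ::= { B }]
{()}({B}) ⇒ {()}({})   [B ::= λ]

B ⇒ BB ⇒ {B}B ⇒ {S}B ⇒ {()}B ⇒ {()}S ⇒ {()}(B) ⇒ {()}({B}) ⇒ {()}({})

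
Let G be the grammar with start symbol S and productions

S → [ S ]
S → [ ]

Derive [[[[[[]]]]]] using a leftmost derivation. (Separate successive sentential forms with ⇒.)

S⇒[S]⇒[[S]]⇒[[[S]]]⇒[[[[S]]]]⇒[[[[[S]]]]]⇒[[[[[[]]]]]]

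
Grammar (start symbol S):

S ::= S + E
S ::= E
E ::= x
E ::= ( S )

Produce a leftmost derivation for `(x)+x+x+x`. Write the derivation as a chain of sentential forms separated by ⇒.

S ⇒ S+E   [S ::= S + E]
S+E ⇒ S+E+E   [S ::= S + E]
S+E+E ⇒ S+E+E+E   [S ::= S + E]
S+E+E+E ⇒ E+E+E+E   [S ::= E]
E+E+E+E ⇒ (S)+E+E+E   [E ::= ( S )]
(S)+E+E+E ⇒ (E)+E+E+E   [S ::= E]
(E)+E+E+E ⇒ (x)+E+E+E   [E ::= x]
(x)+E+E+E ⇒ (x)+x+E+E   [E ::= x]
(x)+x+E+E ⇒ (x)+x+x+E   [E ::= x]
(x)+x+x+E ⇒ (x)+x+x+x   [E ::= x]

S ⇒ S+E ⇒ S+E+E ⇒ S+E+E+E ⇒ E+E+E+E ⇒ (S)+E+E+E ⇒ (E)+E+E+E ⇒ (x)+E+E+E ⇒ (x)+x+E+E ⇒ (x)+x+x+E ⇒ (x)+x+x+x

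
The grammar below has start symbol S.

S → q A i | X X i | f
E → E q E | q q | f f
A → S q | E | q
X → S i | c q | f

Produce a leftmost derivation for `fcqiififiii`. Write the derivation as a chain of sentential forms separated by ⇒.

S ⇒ XXi   [S → X X i]
XXi ⇒ SiXi   [X → S i]
SiXi ⇒ XXiiXi   [S → X X i]
XXiiXi ⇒ fXiiXi   [X → f]
fXiiXi ⇒ fcqiiXi   [X → c q]
fcqiiXi ⇒ fcqiiSii   [X → S i]
fcqiiSii ⇒ fcqiiXXiii   [S → X X i]
fcqiiXXiii ⇒ fcqiiSiXiii   [X → S i]
fcqiiSiXiii ⇒ fcqiifiXiii   [S → f]
fcqiifiXiii ⇒ fcqiififiii   [X → f]

S⇒XXi⇒SiXi⇒XXiiXi⇒fXiiXi⇒fcqiiXi⇒fcqiiSii⇒fcqiiXXiii⇒fcqiiSiXiii⇒fcqiifiXiii⇒fcqiififiii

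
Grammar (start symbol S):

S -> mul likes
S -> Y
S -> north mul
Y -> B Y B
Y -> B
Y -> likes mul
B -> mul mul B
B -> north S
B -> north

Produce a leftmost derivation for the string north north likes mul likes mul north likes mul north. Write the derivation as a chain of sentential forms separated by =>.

S => Y => B Y B => north S Y B => north Y Y B => north B Y B Y B => north north S Y B Y B => north north Y Y B Y B => north north likes mul Y B Y B => north north likes mul likes mul B Y B => north north likes mul likes mul north Y B => north north likes mul likes mul north likes mul B => north north likes mul likes mul north likes mul north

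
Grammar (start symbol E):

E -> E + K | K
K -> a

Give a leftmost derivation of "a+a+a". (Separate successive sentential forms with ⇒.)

E ⇒ E+K ⇒ E+K+K ⇒ K+K+K ⇒ a+K+K ⇒ a+a+K ⇒ a+a+a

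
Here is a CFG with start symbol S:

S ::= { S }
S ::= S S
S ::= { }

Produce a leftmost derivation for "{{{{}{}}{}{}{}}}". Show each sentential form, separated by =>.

S => {S} => {{S}} => {{SS}} => {{SSS}} => {{{S}SS}} => {{{SS}SS}} => {{{{}S}SS}} => {{{{}{}}SS}} => {{{{}{}}{}S}} => {{{{}{}}{}SS}} => {{{{}{}}{}{}S}} => {{{{}{}}{}{}{}}}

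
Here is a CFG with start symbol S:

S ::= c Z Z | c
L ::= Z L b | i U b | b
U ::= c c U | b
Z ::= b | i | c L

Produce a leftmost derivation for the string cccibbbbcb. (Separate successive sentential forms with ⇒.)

S⇒cZZ⇒ccLZ⇒ccZLbZ⇒cccLLbZ⇒cccZLbLbZ⇒ccciLbLbZ⇒cccibbLbZ⇒cccibbbbZ⇒cccibbbbcL⇒cccibbbbcb

S ⇒ cZZ   [S ::= c Z Z]
cZZ ⇒ ccLZ   [Z ::= c L]
ccLZ ⇒ ccZLbZ   [L ::= Z L b]
ccZLbZ ⇒ cccLLbZ   [Z ::= c L]
cccLLbZ ⇒ cccZLbLbZ   [L ::= Z L b]
cccZLbLbZ ⇒ ccciLbLbZ   [Z ::= i]
ccciLbLbZ ⇒ cccibbLbZ   [L ::= b]
cccibbLbZ ⇒ cccibbbbZ   [L ::= b]
cccibbbbZ ⇒ cccibbbbcL   [Z ::= c L]
cccibbbbcL ⇒ cccibbbbcb   [L ::= b]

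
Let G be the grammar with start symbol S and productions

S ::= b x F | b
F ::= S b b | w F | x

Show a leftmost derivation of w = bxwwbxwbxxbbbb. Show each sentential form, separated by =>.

S => bxF   [S ::= b x F]
bxF => bxwF   [F ::= w F]
bxwF => bxwwF   [F ::= w F]
bxwwF => bxwwSbb   [F ::= S b b]
bxwwSbb => bxwwbxFbb   [S ::= b x F]
bxwwbxFbb => bxwwbxwFbb   [F ::= w F]
bxwwbxwFbb => bxwwbxwSbbbb   [F ::= S b b]
bxwwbxwSbbbb => bxwwbxwbxFbbbb   [S ::= b x F]
bxwwbxwbxFbbbb => bxwwbxwbxxbbbb   [F ::= x]

S => bxF => bxwF => bxwwF => bxwwSbb => bxwwbxFbb => bxwwbxwFbb => bxwwbxwSbbbb => bxwwbxwbxFbbbb => bxwwbxwbxxbbbb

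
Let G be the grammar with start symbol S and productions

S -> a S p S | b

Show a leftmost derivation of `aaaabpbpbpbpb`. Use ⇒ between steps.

S ⇒ aSpS ⇒ aaSpSpS ⇒ aaaSpSpSpS ⇒ aaaaSpSpSpSpS ⇒ aaaabpSpSpSpS ⇒ aaaabpbpSpSpS ⇒ aaaabpbpbpSpS ⇒ aaaabpbpbpbpS ⇒ aaaabpbpbpbpb

S ⇒ aSpS   [S -> a S p S]
aSpS ⇒ aaSpSpS   [S -> a S p S]
aaSpSpS ⇒ aaaSpSpSpS   [S -> a S p S]
aaaSpSpSpS ⇒ aaaaSpSpSpSpS   [S -> a S p S]
aaaaSpSpSpSpS ⇒ aaaabpSpSpSpS   [S -> b]
aaaabpSpSpSpS ⇒ aaaabpbpSpSpS   [S -> b]
aaaabpbpSpSpS ⇒ aaaabpbpbpSpS   [S -> b]
aaaabpbpbpSpS ⇒ aaaabpbpbpbpS   [S -> b]
aaaabpbpbpbpS ⇒ aaaabpbpbpbpb   [S -> b]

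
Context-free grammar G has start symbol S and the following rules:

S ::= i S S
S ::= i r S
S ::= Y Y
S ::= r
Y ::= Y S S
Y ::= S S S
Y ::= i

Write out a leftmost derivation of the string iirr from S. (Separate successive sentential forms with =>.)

S => YY => iY => iYSS => iiSS => iirS => iirr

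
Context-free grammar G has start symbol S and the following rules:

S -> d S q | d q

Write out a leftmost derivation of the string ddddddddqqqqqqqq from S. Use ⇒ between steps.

S⇒dSq⇒ddSqq⇒dddSqqq⇒ddddSqqqq⇒dddddSqqqqq⇒ddddddSqqqqqq⇒dddddddSqqqqqqq⇒ddddddddqqqqqqqq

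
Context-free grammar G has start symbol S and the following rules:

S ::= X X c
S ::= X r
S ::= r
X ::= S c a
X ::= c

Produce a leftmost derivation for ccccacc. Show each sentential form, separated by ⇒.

S ⇒ XXc ⇒ ScaXc ⇒ XXccaXc ⇒ cXccaXc ⇒ ccccaXc ⇒ ccccacc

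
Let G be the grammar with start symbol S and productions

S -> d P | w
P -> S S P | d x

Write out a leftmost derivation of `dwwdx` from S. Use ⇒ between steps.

S⇒dP⇒dSSP⇒dwSP⇒dwwP⇒dwwdx

S ⇒ dP   [S -> d P]
dP ⇒ dSSP   [P -> S S P]
dSSP ⇒ dwSP   [S -> w]
dwSP ⇒ dwwP   [S -> w]
dwwP ⇒ dwwdx   [P -> d x]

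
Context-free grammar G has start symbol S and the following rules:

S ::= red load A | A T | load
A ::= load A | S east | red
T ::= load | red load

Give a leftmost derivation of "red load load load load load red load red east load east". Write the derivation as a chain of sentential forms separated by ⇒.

S ⇒ red load A ⇒ red load load A ⇒ red load load load A ⇒ red load load load load A ⇒ red load load load load load A ⇒ red load load load load load S east ⇒ red load load load load load A T east ⇒ red load load load load load S east T east ⇒ red load load load load load red load A east T east ⇒ red load load load load load red load red east T east ⇒ red load load load load load red load red east load east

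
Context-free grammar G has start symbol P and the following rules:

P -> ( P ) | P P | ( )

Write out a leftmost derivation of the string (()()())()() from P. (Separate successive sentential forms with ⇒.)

P ⇒ PP   [P -> P P]
PP ⇒ PPP   [P -> P P]
PPP ⇒ (P)PP   [P -> ( P )]
(P)PP ⇒ (PP)PP   [P -> P P]
(PP)PP ⇒ (()P)PP   [P -> ( )]
(()P)PP ⇒ (()PP)PP   [P -> P P]
(()PP)PP ⇒ (()()P)PP   [P -> ( )]
(()()P)PP ⇒ (()()())PP   [P -> ( )]
(()()())PP ⇒ (()()())()P   [P -> ( )]
(()()())()P ⇒ (()()())()()   [P -> ( )]

P ⇒ PP ⇒ PPP ⇒ (P)PP ⇒ (PP)PP ⇒ (()P)PP ⇒ (()PP)PP ⇒ (()()P)PP ⇒ (()()())PP ⇒ (()()())()P ⇒ (()()())()()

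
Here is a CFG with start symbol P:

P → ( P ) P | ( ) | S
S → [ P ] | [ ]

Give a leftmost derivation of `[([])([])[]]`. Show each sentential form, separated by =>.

P => S   [P → S]
S => [P]   [S → [ P ]]
[P] => [(P)P]   [P → ( P ) P]
[(P)P] => [(S)P]   [P → S]
[(S)P] => [([])P]   [S → [ ]]
[([])P] => [([])(P)P]   [P → ( P ) P]
[([])(P)P] => [([])(S)P]   [P → S]
[([])(S)P] => [([])([])P]   [S → [ ]]
[([])([])P] => [([])([])S]   [P → S]
[([])([])S] => [([])([])[]]   [S → [ ]]

P=>S=>[P]=>[(P)P]=>[(S)P]=>[([])P]=>[([])(P)P]=>[([])(S)P]=>[([])([])P]=>[([])([])S]=>[([])([])[]]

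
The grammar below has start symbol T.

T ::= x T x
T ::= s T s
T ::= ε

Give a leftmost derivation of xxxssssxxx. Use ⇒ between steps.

T ⇒ xTx ⇒ xxTxx ⇒ xxxTxxx ⇒ xxxsTsxxx ⇒ xxxssTssxxx ⇒ xxxssssxxx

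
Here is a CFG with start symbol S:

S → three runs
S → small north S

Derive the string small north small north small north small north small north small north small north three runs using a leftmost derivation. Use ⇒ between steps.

S ⇒ small north S ⇒ small north small north S ⇒ small north small north small north S ⇒ small north small north small north small north S ⇒ small north small north small north small north small north S ⇒ small north small north small north small north small north small north S ⇒ small north small north small north small north small north small north small north S ⇒ small north small north small north small north small north small north small north three runs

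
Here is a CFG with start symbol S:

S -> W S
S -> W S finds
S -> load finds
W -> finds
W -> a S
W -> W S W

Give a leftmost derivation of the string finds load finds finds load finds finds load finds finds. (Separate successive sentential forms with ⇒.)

S ⇒ W S finds   [S -> W S finds]
W S finds ⇒ W S W S finds   [W -> W S W]
W S W S finds ⇒ W S W S W S finds   [W -> W S W]
W S W S W S finds ⇒ finds S W S W S finds   [W -> finds]
finds S W S W S finds ⇒ finds load finds W S W S finds   [S -> load finds]
finds load finds W S W S finds ⇒ finds load finds finds S W S finds   [W -> finds]
finds load finds finds S W S finds ⇒ finds load finds finds load finds W S finds   [S -> load finds]
finds load finds finds load finds W S finds ⇒ finds load finds finds load finds finds S finds   [W -> finds]
finds load finds finds load finds finds S finds ⇒ finds load finds finds load finds finds load finds finds   [S -> load finds]

S ⇒ W S finds ⇒ W S W S finds ⇒ W S W S W S finds ⇒ finds S W S W S finds ⇒ finds load finds W S W S finds ⇒ finds load finds finds S W S finds ⇒ finds load finds finds load finds W S finds ⇒ finds load finds finds load finds finds S finds ⇒ finds load finds finds load finds finds load finds finds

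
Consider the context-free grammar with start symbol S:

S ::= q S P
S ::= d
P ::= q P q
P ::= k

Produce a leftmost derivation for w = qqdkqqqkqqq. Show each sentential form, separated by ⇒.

S ⇒ qSP   [S ::= q S P]
qSP ⇒ qqSPP   [S ::= q S P]
qqSPP ⇒ qqdPP   [S ::= d]
qqdPP ⇒ qqdkP   [P ::= k]
qqdkP ⇒ qqdkqPq   [P ::= q P q]
qqdkqPq ⇒ qqdkqqPqq   [P ::= q P q]
qqdkqqPqq ⇒ qqdkqqqPqqq   [P ::= q P q]
qqdkqqqPqqq ⇒ qqdkqqqkqqq   [P ::= k]

S ⇒ qSP ⇒ qqSPP ⇒ qqdPP ⇒ qqdkP ⇒ qqdkqPq ⇒ qqdkqqPqq ⇒ qqdkqqqPqqq ⇒ qqdkqqqkqqq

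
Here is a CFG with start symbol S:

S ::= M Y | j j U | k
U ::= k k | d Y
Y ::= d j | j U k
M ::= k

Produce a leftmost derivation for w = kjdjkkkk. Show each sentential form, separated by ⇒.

S ⇒ MY ⇒ kY ⇒ kjUk ⇒ kjdYk ⇒ kjdjUkk ⇒ kjdjkkkk

S ⇒ MY   [S ::= M Y]
MY ⇒ kY   [M ::= k]
kY ⇒ kjUk   [Y ::= j U k]
kjUk ⇒ kjdYk   [U ::= d Y]
kjdYk ⇒ kjdjUkk   [Y ::= j U k]
kjdjUkk ⇒ kjdjkkkk   [U ::= k k]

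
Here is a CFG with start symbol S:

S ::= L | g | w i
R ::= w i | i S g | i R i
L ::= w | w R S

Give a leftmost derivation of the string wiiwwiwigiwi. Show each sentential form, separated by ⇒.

S⇒L⇒wRS⇒wiRiS⇒wiiSgiS⇒wiiLgiS⇒wiiwRSgiS⇒wiiwwiSgiS⇒wiiwwiwigiS⇒wiiwwiwigiwi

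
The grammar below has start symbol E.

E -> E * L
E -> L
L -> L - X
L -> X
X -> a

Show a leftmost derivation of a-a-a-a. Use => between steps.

E => L   [E -> L]
L => L-X   [L -> L - X]
L-X => L-X-X   [L -> L - X]
L-X-X => L-X-X-X   [L -> L - X]
L-X-X-X => X-X-X-X   [L -> X]
X-X-X-X => a-X-X-X   [X -> a]
a-X-X-X => a-a-X-X   [X -> a]
a-a-X-X => a-a-a-X   [X -> a]
a-a-a-X => a-a-a-a   [X -> a]

E => L => L-X => L-X-X => L-X-X-X => X-X-X-X => a-X-X-X => a-a-X-X => a-a-a-X => a-a-a-a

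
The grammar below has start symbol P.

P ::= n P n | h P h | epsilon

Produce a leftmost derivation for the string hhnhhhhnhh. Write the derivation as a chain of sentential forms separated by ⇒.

P ⇒ hPh   [P ::= h P h]
hPh ⇒ hhPhh   [P ::= h P h]
hhPhh ⇒ hhnPnhh   [P ::= n P n]
hhnPnhh ⇒ hhnhPhnhh   [P ::= h P h]
hhnhPhnhh ⇒ hhnhhPhhnhh   [P ::= h P h]
hhnhhPhhnhh ⇒ hhnhhhhnhh   [P ::= epsilon]

P ⇒ hPh ⇒ hhPhh ⇒ hhnPnhh ⇒ hhnhPhnhh ⇒ hhnhhPhhnhh ⇒ hhnhhhhnhh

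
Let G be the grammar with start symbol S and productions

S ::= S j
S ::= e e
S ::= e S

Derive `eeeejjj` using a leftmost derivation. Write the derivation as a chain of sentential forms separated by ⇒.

S ⇒ eS ⇒ eSj ⇒ eSjj ⇒ eeSjj ⇒ eeSjjj ⇒ eeeejjj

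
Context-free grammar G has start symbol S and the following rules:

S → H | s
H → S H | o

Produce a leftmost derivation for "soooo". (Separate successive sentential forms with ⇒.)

S ⇒ H ⇒ SH ⇒ HH ⇒ SHH ⇒ HHH ⇒ SHHH ⇒ HHHH ⇒ SHHHH ⇒ sHHHH ⇒ soHHH ⇒ sooHH ⇒ soooH ⇒ soooo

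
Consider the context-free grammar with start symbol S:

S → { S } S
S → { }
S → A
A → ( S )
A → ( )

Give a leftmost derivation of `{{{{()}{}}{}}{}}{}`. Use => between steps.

S=>{S}S=>{{S}S}S=>{{{S}S}S}S=>{{{{S}S}S}S}S=>{{{{A}S}S}S}S=>{{{{()}S}S}S}S=>{{{{()}{}}S}S}S=>{{{{()}{}}{}}S}S=>{{{{()}{}}{}}{}}S=>{{{{()}{}}{}}{}}{}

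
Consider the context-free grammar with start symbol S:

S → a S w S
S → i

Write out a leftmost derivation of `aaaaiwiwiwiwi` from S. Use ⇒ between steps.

S ⇒ aSwS ⇒ aaSwSwS ⇒ aaaSwSwSwS ⇒ aaaaSwSwSwSwS ⇒ aaaaiwSwSwSwS ⇒ aaaaiwiwSwSwS ⇒ aaaaiwiwiwSwS ⇒ aaaaiwiwiwiwS ⇒ aaaaiwiwiwiwi

S ⇒ aSwS   [S → a S w S]
aSwS ⇒ aaSwSwS   [S → a S w S]
aaSwSwS ⇒ aaaSwSwSwS   [S → a S w S]
aaaSwSwSwS ⇒ aaaaSwSwSwSwS   [S → a S w S]
aaaaSwSwSwSwS ⇒ aaaaiwSwSwSwS   [S → i]
aaaaiwSwSwSwS ⇒ aaaaiwiwSwSwS   [S → i]
aaaaiwiwSwSwS ⇒ aaaaiwiwiwSwS   [S → i]
aaaaiwiwiwSwS ⇒ aaaaiwiwiwiwS   [S → i]
aaaaiwiwiwiwS ⇒ aaaaiwiwiwiwi   [S → i]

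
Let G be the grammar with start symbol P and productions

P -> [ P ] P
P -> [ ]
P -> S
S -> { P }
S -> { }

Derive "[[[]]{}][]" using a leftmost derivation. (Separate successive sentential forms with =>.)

P => [P]P   [P -> [ P ] P]
[P]P => [[P]P]P   [P -> [ P ] P]
[[P]P]P => [[[]]P]P   [P -> [ ]]
[[[]]P]P => [[[]]S]P   [P -> S]
[[[]]S]P => [[[]]{}]P   [S -> { }]
[[[]]{}]P => [[[]]{}][]   [P -> [ ]]

P=>[P]P=>[[P]P]P=>[[[]]P]P=>[[[]]S]P=>[[[]]{}]P=>[[[]]{}][]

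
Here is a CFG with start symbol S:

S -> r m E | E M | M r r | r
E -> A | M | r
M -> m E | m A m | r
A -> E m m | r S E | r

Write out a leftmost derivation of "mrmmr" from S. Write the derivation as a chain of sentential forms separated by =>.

S => EM   [S -> E M]
EM => MM   [E -> M]
MM => mEM   [M -> m E]
mEM => mAM   [E -> A]
mAM => mEmmM   [A -> E m m]
mEmmM => mAmmM   [E -> A]
mAmmM => mrmmM   [A -> r]
mrmmM => mrmmr   [M -> r]

S => EM => MM => mEM => mAM => mEmmM => mAmmM => mrmmM => mrmmr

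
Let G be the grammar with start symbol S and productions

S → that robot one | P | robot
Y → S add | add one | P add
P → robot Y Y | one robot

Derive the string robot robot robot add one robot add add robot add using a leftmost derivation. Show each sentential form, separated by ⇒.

S ⇒ P ⇒ robot Y Y ⇒ robot S add Y ⇒ robot P add Y ⇒ robot robot Y Y add Y ⇒ robot robot S add Y add Y ⇒ robot robot robot add Y add Y ⇒ robot robot robot add P add add Y ⇒ robot robot robot add one robot add add Y ⇒ robot robot robot add one robot add add S add ⇒ robot robot robot add one robot add add robot add

S ⇒ P   [S → P]
P ⇒ robot Y Y   [P → robot Y Y]
robot Y Y ⇒ robot S add Y   [Y → S add]
robot S add Y ⇒ robot P add Y   [S → P]
robot P add Y ⇒ robot robot Y Y add Y   [P → robot Y Y]
robot robot Y Y add Y ⇒ robot robot S add Y add Y   [Y → S add]
robot robot S add Y add Y ⇒ robot robot robot add Y add Y   [S → robot]
robot robot robot add Y add Y ⇒ robot robot robot add P add add Y   [Y → P add]
robot robot robot add P add add Y ⇒ robot robot robot add one robot add add Y   [P → one robot]
robot robot robot add one robot add add Y ⇒ robot robot robot add one robot add add S add   [Y → S add]
robot robot robot add one robot add add S add ⇒ robot robot robot add one robot add add robot add   [S → robot]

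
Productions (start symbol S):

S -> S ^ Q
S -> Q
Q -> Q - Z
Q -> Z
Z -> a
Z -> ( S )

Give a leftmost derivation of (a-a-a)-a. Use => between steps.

S => Q   [S -> Q]
Q => Q-Z   [Q -> Q - Z]
Q-Z => Z-Z   [Q -> Z]
Z-Z => (S)-Z   [Z -> ( S )]
(S)-Z => (Q)-Z   [S -> Q]
(Q)-Z => (Q-Z)-Z   [Q -> Q - Z]
(Q-Z)-Z => (Q-Z-Z)-Z   [Q -> Q - Z]
(Q-Z-Z)-Z => (Z-Z-Z)-Z   [Q -> Z]
(Z-Z-Z)-Z => (a-Z-Z)-Z   [Z -> a]
(a-Z-Z)-Z => (a-a-Z)-Z   [Z -> a]
(a-a-Z)-Z => (a-a-a)-Z   [Z -> a]
(a-a-a)-Z => (a-a-a)-a   [Z -> a]

S => Q => Q-Z => Z-Z => (S)-Z => (Q)-Z => (Q-Z)-Z => (Q-Z-Z)-Z => (Z-Z-Z)-Z => (a-Z-Z)-Z => (a-a-Z)-Z => (a-a-a)-Z => (a-a-a)-a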